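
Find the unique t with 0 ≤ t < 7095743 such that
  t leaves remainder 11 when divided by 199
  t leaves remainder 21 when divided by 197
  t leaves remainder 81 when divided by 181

The moduli are pairwise coprime; N = 199·197·181 = 7095743.
N/199 = 35657; 35657 ≡ 36 (mod 199); 36·94 ≡ 1, so inverse 94.
N/197 = 36019; 36019 ≡ 165 (mod 197); 165·80 ≡ 1, so inverse 80.
N/181 = 39203; 39203 ≡ 107 (mod 181); 107·22 ≡ 1, so inverse 22.
t ≡ 11·35657·94 + 21·36019·80 + 81·39203·22 = 167241004.
167241004 mod 7095743 = 4038915.

4038915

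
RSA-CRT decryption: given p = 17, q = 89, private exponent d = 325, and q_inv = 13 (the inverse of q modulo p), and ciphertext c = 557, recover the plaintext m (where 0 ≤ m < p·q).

d_p = d mod (p−1) = 325 mod 16 = 5; d_q = d mod (q−1) = 61.
m₁ = c^(d_p) mod p: c ≡ 13 (mod 17), and 13^5 mod 17 = 13.
m₂ = c^(d_q) mod q: c ≡ 23 (mod 89), and 23^61 mod 89 = 86.
h = q_inv·(m₁ − m₂) mod p = 13·(13 − 86) mod 17 = 3.
m = m₂ + h·q = 86 + 3·89 = 353.

353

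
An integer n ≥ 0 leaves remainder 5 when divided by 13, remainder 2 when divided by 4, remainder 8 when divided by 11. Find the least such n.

From n ≡ 5 (mod 13) write n = 5 + 13t. Substituting into n ≡ 2 (mod 4) gives 13t ≡ 1 (mod 4), and since 1⁻¹ ≡ 1 (mod 4), t ≡ 1. Hence n ≡ 5 + 13·1 = 18 (mod 52).
From n ≡ 18 (mod 52) write n = 18 + 52t. Substituting into n ≡ 8 (mod 11) gives 52t ≡ 1 (mod 11), and since 8⁻¹ ≡ 7 (mod 11), t ≡ 7. Hence n ≡ 18 + 52·7 = 382 (mod 572).

382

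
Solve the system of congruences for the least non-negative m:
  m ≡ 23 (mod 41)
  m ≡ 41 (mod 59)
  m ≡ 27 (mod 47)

41105

From m ≡ 23 (mod 41) write m = 23 + 41t. Substituting into m ≡ 41 (mod 59) gives 41t ≡ 18 (mod 59), and since 41⁻¹ ≡ 36 (mod 59), t ≡ 58. Hence m ≡ 23 + 41·58 = 2401 (mod 2419).
From m ≡ 2401 (mod 2419) write m = 2401 + 2419t. Substituting into m ≡ 27 (mod 47) gives 2419t ≡ 23 (mod 47), and since 22⁻¹ ≡ 15 (mod 47), t ≡ 16. Hence m ≡ 2401 + 2419·16 = 41105 (mod 113693).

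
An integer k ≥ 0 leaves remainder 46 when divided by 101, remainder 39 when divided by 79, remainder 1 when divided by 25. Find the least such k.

The moduli are pairwise coprime; N = 101·79·25 = 199475.
N/101 = 1975; 1975 ≡ 56 (mod 101); 56·92 ≡ 1, so inverse 92.
N/79 = 2525; 2525 ≡ 76 (mod 79); 76·26 ≡ 1, so inverse 26.
N/25 = 7979; 7979 ≡ 4 (mod 25); 4·19 ≡ 1, so inverse 19.
k ≡ 46·1975·92 + 39·2525·26 + 1·7979·19 = 11070151.
11070151 mod 199475 = 99026.

99026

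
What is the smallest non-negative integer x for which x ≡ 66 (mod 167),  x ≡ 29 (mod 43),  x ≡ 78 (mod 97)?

368969

The moduli are pairwise coprime; N = 167·43·97 = 696557.
N/167 = 4171; 4171 ≡ 163 (mod 167); 163·125 ≡ 1, so inverse 125.
N/43 = 16199; 16199 ≡ 31 (mod 43); 31·25 ≡ 1, so inverse 25.
N/97 = 7181; 7181 ≡ 3 (mod 97); 3·65 ≡ 1, so inverse 65.
x ≡ 66·4171·125 + 29·16199·25 + 78·7181·65 = 82562695.
82562695 mod 696557 = 368969.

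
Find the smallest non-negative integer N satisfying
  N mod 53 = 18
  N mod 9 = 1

From N ≡ 18 (mod 53) write N = 18 + 53t. Substituting into N ≡ 1 (mod 9) gives 53t ≡ 1 (mod 9), and since 8⁻¹ ≡ 8 (mod 9), t ≡ 8. Hence N ≡ 18 + 53·8 = 442 (mod 477).

442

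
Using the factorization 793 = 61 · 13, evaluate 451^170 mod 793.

Mod 61: 451 ≡ 24; by Fermat, exponent reduces to 170 mod 60 = 50; 24^50 ≡ 60 (mod 61).
Mod 13: 451 ≡ 9; by Fermat, exponent reduces to 170 mod 12 = 2; 9^2 ≡ 3 (mod 13).
Combine by CRT: x ≡ 60 (mod 61), x ≡ 3 (mod 13) ⇒ x ≡ 731 (mod 793).

731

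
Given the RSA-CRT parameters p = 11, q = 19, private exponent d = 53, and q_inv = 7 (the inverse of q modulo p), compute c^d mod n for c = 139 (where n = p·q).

35

d_p = d mod (p−1) = 53 mod 10 = 3; d_q = d mod (q−1) = 17.
m₁ = c^(d_p) mod p: c ≡ 7 (mod 11), and 7^3 mod 11 = 2.
m₂ = c^(d_q) mod q: c ≡ 6 (mod 19), and 6^17 mod 19 = 16.
h = q_inv·(m₁ − m₂) mod p = 7·(2 − 16) mod 11 = 1.
m = m₂ + h·q = 16 + 1·19 = 35.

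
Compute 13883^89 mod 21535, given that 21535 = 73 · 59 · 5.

2508

Mod 73: 13883 ≡ 13; by Fermat, exponent reduces to 89 mod 72 = 17; 13^17 ≡ 26 (mod 73).
Mod 59: 13883 ≡ 18; by Fermat, exponent reduces to 89 mod 58 = 31; 18^31 ≡ 30 (mod 59).
Mod 5: 13883 ≡ 3; by Fermat, exponent reduces to 89 mod 4 = 1; 3^1 ≡ 3 (mod 5).
Combine by CRT: x ≡ 26 (mod 73), x ≡ 30 (mod 59), x ≡ 3 (mod 5) ⇒ x ≡ 2508 (mod 21535).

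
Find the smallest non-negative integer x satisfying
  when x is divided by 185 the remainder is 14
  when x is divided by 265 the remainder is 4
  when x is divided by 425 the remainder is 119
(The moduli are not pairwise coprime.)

356694

Combine the congruences pairwise.
gcd(185, 265) = 5 and 5 | (4 − 14), so the pair is consistent; merging gives x ≡ 3714 (mod 9805), where 9805 = lcm(185, 265).
gcd(9805, 425) = 5 and 5 | (119 − 3714), so the pair is consistent; merging gives x ≡ 356694 (mod 833425), where 833425 = lcm(9805, 425).
The solution is unique modulo lcm(185, 265, 425) = 833425.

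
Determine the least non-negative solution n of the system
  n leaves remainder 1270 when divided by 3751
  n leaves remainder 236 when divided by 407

Combine the congruences pairwise.
gcd(3751, 407) = 11 and 11 | (236 − 1270), so the pair is consistent; merging gives n ≡ 61286 (mod 138787), where 138787 = lcm(3751, 407).
The solution is unique modulo lcm(3751, 407) = 138787.

61286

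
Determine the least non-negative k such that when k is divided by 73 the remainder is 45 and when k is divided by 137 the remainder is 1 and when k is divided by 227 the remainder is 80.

1778398

From k ≡ 45 (mod 73) write k = 45 + 73t. Substituting into k ≡ 1 (mod 137) gives 73t ≡ 93 (mod 137), and since 73⁻¹ ≡ 122 (mod 137), t ≡ 112. Hence k ≡ 45 + 73·112 = 8221 (mod 10001).
From k ≡ 8221 (mod 10001) write k = 8221 + 10001t. Substituting into k ≡ 80 (mod 227) gives 10001t ≡ 31 (mod 227), and since 13⁻¹ ≡ 35 (mod 227), t ≡ 177. Hence k ≡ 8221 + 10001·177 = 1778398 (mod 2270227).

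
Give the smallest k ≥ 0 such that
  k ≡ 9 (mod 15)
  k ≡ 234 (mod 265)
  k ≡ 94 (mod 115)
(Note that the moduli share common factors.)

gcd(15, 265) = 5 and 5 | (234 − 9), so the pair is consistent; merging gives k ≡ 234 (mod 795), where 795 = lcm(15, 265).
gcd(795, 115) = 5 and 5 | (94 − 234), so the pair is consistent; merging gives k ≡ 11364 (mod 18285), where 18285 = lcm(795, 115).
The solution is unique modulo lcm(15, 265, 115) = 18285.

11364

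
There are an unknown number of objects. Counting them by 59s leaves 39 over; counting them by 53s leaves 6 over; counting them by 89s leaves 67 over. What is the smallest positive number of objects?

126358

The moduli are pairwise coprime; M = 59·53·89 = 278303.
M/59 = 4717; 4717 ≡ 56 (mod 59); 56·39 ≡ 1, so inverse 39.
M/53 = 5251; 5251 ≡ 4 (mod 53); 4·40 ≡ 1, so inverse 40.
M/89 = 3127; 3127 ≡ 12 (mod 89); 12·52 ≡ 1, so inverse 52.
N ≡ 39·4717·39 + 6·5251·40 + 67·3127·52 = 19329265.
19329265 mod 278303 = 126358.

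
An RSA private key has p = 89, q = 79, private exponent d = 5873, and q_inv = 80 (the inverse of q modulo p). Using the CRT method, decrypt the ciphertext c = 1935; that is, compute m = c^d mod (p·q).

d_p = d mod (p−1) = 5873 mod 88 = 65; d_q = d mod (q−1) = 23.
m₁ = c^(d_p) mod p: c ≡ 66 (mod 89), and 66^65 mod 89 = 75.
m₂ = c^(d_q) mod q: c ≡ 39 (mod 79), and 39^23 mod 79 = 34.
h = q_inv·(m₁ − m₂) mod p = 80·(75 − 34) mod 89 = 76.
m = m₂ + h·q = 34 + 76·79 = 6038.

6038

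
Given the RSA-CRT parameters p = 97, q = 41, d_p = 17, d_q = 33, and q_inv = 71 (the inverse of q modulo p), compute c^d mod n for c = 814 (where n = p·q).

3017

m₁ = c^(d_p) mod p: c ≡ 38 (mod 97), and 38^17 mod 97 = 10.
m₂ = c^(d_q) mod q: c ≡ 35 (mod 41), and 35^33 mod 41 = 24.
h = q_inv·(m₁ − m₂) mod p = 71·(10 − 24) mod 97 = 73.
m = m₂ + h·q = 24 + 73·41 = 3017.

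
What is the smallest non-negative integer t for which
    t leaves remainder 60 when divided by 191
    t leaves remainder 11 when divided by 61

From t ≡ 60 (mod 191) write t = 60 + 191s. Substituting into t ≡ 11 (mod 61) gives 191s ≡ 12 (mod 61), and since 8⁻¹ ≡ 23 (mod 61), s ≡ 32. Hence t ≡ 60 + 191·32 = 6172 (mod 11651).

6172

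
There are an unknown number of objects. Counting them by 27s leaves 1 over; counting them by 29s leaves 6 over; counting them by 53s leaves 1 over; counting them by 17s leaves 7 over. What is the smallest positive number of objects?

From N ≡ 1 (mod 27) write N = 1 + 27t. Substituting into N ≡ 6 (mod 29) gives 27t ≡ 5 (mod 29), and since 27⁻¹ ≡ 14 (mod 29), t ≡ 12. Hence N ≡ 1 + 27·12 = 325 (mod 783).
From N ≡ 325 (mod 783) write N = 325 + 783t. Substituting into N ≡ 1 (mod 53) gives 783t ≡ 47 (mod 53), and since 41⁻¹ ≡ 22 (mod 53), t ≡ 27. Hence N ≡ 325 + 783·27 = 21466 (mod 41499).
From N ≡ 21466 (mod 41499) write N = 21466 + 41499t. Substituting into N ≡ 7 (mod 17) gives 41499t ≡ 12 (mod 17), and since 2⁻¹ ≡ 9 (mod 17), t ≡ 6. Hence N ≡ 21466 + 41499·6 = 270460 (mod 705483).

270460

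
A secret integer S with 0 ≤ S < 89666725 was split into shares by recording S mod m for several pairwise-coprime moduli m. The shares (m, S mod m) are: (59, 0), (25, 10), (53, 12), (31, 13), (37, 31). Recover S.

58462510

Combine the congruences pairwise.
From S ≡ 0 (mod 59) write S = 0 + 59t. Substituting into S ≡ 10 (mod 25) gives 59t ≡ 10 (mod 25), and since 9⁻¹ ≡ 14 (mod 25), t ≡ 15. Hence S ≡ 0 + 59·15 = 885 (mod 1475).
From S ≡ 885 (mod 1475) write S = 885 + 1475t. Substituting into S ≡ 12 (mod 53) gives 1475t ≡ 28 (mod 53), and since 44⁻¹ ≡ 47 (mod 53), t ≡ 44. Hence S ≡ 885 + 1475·44 = 65785 (mod 78175).
From S ≡ 65785 (mod 78175) write S = 65785 + 78175t. Substituting into S ≡ 13 (mod 31) gives 78175t ≡ 10 (mod 31), and since 24⁻¹ ≡ 22 (mod 31), t ≡ 3. Hence S ≡ 65785 + 78175·3 = 300310 (mod 2423425).
From S ≡ 300310 (mod 2423425) write S = 300310 + 2423425t. Substituting into S ≡ 31 (mod 37) gives 2423425t ≡ 13 (mod 37), and since 36⁻¹ ≡ 36 (mod 37), t ≡ 24. Hence S ≡ 300310 + 2423425·24 = 58462510 (mod 89666725).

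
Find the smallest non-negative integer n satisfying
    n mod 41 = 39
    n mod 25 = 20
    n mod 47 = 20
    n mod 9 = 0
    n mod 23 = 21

The moduli are pairwise coprime; M = 41·25·47·9·23 = 9972225.
M/41 = 243225; 243225 ≡ 13 (mod 41); 13·19 ≡ 1, so inverse 19.
M/25 = 398889; 398889 ≡ 14 (mod 25); 14·9 ≡ 1, so inverse 9.
M/47 = 212175; 212175 ≡ 17 (mod 47); 17·36 ≡ 1, so inverse 36.
M/9 = 1108025; 1108025 ≡ 8 (mod 9); 8·8 ≡ 1, so inverse 8.
M/23 = 433575; 433575 ≡ 2 (mod 23); 2·12 ≡ 1, so inverse 12.
n ≡ 39·243225·19 + 20·398889·9 + 20·212175·36 + 0·1108025·8 + 21·433575·12 = 514056645.
514056645 mod 9972225 = 5473170.

5473170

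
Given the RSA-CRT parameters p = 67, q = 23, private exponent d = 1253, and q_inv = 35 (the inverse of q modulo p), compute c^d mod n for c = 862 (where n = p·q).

d_p = d mod (p−1) = 1253 mod 66 = 65; d_q = d mod (q−1) = 21.
m₁ = c^(d_p) mod p: c ≡ 58 (mod 67), and 58^65 mod 67 = 52.
m₂ = c^(d_q) mod q: c ≡ 11 (mod 23), and 11^21 mod 23 = 21.
h = q_inv·(m₁ − m₂) mod p = 35·(52 − 21) mod 67 = 13.
m = m₂ + h·q = 21 + 13·23 = 320.

320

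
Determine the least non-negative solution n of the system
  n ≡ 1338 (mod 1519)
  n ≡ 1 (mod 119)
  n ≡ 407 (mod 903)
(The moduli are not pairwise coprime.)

2610980

Combine the congruences pairwise.
gcd(1519, 119) = 7 and 7 | (1 − 1338), so the pair is consistent; merging gives n ≡ 2857 (mod 25823), where 25823 = lcm(1519, 119).
gcd(25823, 903) = 7 and 7 | (407 − 2857), so the pair is consistent; merging gives n ≡ 2610980 (mod 3331167), where 3331167 = lcm(25823, 903).
The solution is unique modulo lcm(1519, 119, 903) = 3331167.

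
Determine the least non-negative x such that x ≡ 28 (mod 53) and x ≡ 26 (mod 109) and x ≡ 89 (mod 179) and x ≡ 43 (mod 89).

35024124

The moduli are pairwise coprime; N = 53·109·179·89 = 92033387.
N/53 = 1736479; 1736479 ≡ 40 (mod 53); 40·4 ≡ 1, so inverse 4.
N/109 = 844343; 844343 ≡ 29 (mod 109); 29·94 ≡ 1, so inverse 94.
N/179 = 514153; 514153 ≡ 65 (mod 179); 65·168 ≡ 1, so inverse 168.
N/89 = 1034083; 1034083 ≡ 81 (mod 89); 81·11 ≡ 1, so inverse 11.
x ≡ 28·1736479·4 + 26·844343·94 + 89·514153·168 + 43·1034083·11 = 10434796855.
10434796855 mod 92033387 = 35024124.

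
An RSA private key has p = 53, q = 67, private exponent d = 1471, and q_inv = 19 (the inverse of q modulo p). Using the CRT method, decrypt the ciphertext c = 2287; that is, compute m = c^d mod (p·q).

d_p = d mod (p−1) = 1471 mod 52 = 15; d_q = d mod (q−1) = 19.
m₁ = c^(d_p) mod p: c ≡ 8 (mod 53), and 8^15 mod 53 = 41.
m₂ = c^(d_q) mod q: c ≡ 9 (mod 67), and 9^19 mod 67 = 25.
h = q_inv·(m₁ − m₂) mod p = 19·(41 − 25) mod 53 = 39.
m = m₂ + h·q = 25 + 39·67 = 2638.

2638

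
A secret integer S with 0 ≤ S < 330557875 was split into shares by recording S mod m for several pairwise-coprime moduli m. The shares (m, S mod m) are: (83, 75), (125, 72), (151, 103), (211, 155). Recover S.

The moduli are pairwise coprime; N = 83·125·151·211 = 330557875.
N/83 = 3982625; 3982625 ≡ 36 (mod 83); 36·30 ≡ 1, so inverse 30.
N/125 = 2644463; 2644463 ≡ 88 (mod 125); 88·27 ≡ 1, so inverse 27.
N/151 = 2189125; 2189125 ≡ 78 (mod 151); 78·91 ≡ 1, so inverse 91.
N/211 = 1566625; 1566625 ≡ 161 (mod 211); 161·173 ≡ 1, so inverse 173.
S ≡ 75·3982625·30 + 72·2644463·27 + 103·2189125·91 + 155·1566625·173 = 76629460322.
76629460322 mod 330557875 = 270591197.

270591197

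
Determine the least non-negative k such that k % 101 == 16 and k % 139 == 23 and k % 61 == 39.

455526

From k ≡ 16 (mod 101) write k = 16 + 101t. Substituting into k ≡ 23 (mod 139) gives 101t ≡ 7 (mod 139), and since 101⁻¹ ≡ 128 (mod 139), t ≡ 62. Hence k ≡ 16 + 101·62 = 6278 (mod 14039).
From k ≡ 6278 (mod 14039) write k = 6278 + 14039t. Substituting into k ≡ 39 (mod 61) gives 14039t ≡ 44 (mod 61), and since 9⁻¹ ≡ 34 (mod 61), t ≡ 32. Hence k ≡ 6278 + 14039·32 = 455526 (mod 856379).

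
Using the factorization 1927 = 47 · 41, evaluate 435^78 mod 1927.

Mod 47: 435 ≡ 12; by Fermat, exponent reduces to 78 mod 46 = 32; 12^32 ≡ 32 (mod 47).
Mod 41: 435 ≡ 25; by Fermat, exponent reduces to 78 mod 40 = 38; 25^38 ≡ 37 (mod 41).
Combine by CRT: x ≡ 32 (mod 47), x ≡ 37 (mod 41) ⇒ x ≡ 1677 (mod 1927).

1677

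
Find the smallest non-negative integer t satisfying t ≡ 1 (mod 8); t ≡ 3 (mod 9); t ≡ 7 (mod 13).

345

The moduli are pairwise coprime; N = 8·9·13 = 936.
N/8 = 117; 117 ≡ 5 (mod 8); 5·5 ≡ 1, so inverse 5.
N/9 = 104; 104 ≡ 5 (mod 9); 5·2 ≡ 1, so inverse 2.
N/13 = 72; 72 ≡ 7 (mod 13); 7·2 ≡ 1, so inverse 2.
t ≡ 1·117·5 + 3·104·2 + 7·72·2 = 2217.
2217 mod 936 = 345.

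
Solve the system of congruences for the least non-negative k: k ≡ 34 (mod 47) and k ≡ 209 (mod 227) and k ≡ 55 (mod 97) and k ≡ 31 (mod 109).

The moduli are pairwise coprime; N = 47·227·97·109 = 112803337.
N/47 = 2400071; 2400071 ≡ 16 (mod 47); 16·3 ≡ 1, so inverse 3.
N/227 = 496931; 496931 ≡ 28 (mod 227); 28·73 ≡ 1, so inverse 73.
N/97 = 1162921; 1162921 ≡ 85 (mod 97); 85·8 ≡ 1, so inverse 8.
N/109 = 1034893; 1034893 ≡ 47 (mod 109); 47·58 ≡ 1, so inverse 58.
k ≡ 34·2400071·3 + 209·496931·73 + 55·1162921·8 + 31·1034893·58 = 10198906363.
10198906363 mod 112803337 = 46606033.

46606033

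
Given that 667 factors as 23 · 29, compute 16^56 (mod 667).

407

Mod 23: 16 ≡ 16; by Fermat, exponent reduces to 56 mod 22 = 12; 16^12 ≡ 16 (mod 23).
Mod 29: 16 ≡ 16; since 28 | 56, by Fermat 16^56 ≡ 1 (mod 29).
Combine by CRT: x ≡ 16 (mod 23), x ≡ 1 (mod 29) ⇒ x ≡ 407 (mod 667).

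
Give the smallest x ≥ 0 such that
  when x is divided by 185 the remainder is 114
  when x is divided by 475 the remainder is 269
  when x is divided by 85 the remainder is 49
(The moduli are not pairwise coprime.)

gcd(185, 475) = 5 and 5 | (269 − 114), so the pair is consistent; merging gives x ≡ 15469 (mod 17575), where 17575 = lcm(185, 475).
gcd(17575, 85) = 5 and 5 | (49 − 15469), so the pair is consistent; merging gives x ≡ 120919 (mod 298775), where 298775 = lcm(17575, 85).
The solution is unique modulo lcm(185, 475, 85) = 298775.

120919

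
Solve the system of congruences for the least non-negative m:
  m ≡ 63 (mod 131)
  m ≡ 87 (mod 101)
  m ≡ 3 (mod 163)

The moduli are pairwise coprime; N = 131·101·163 = 2156653.
N/131 = 16463; 16463 ≡ 88 (mod 131); 88·67 ≡ 1, so inverse 67.
N/101 = 21353; 21353 ≡ 42 (mod 101); 42·89 ≡ 1, so inverse 89.
N/163 = 13231; 13231 ≡ 28 (mod 163); 28·99 ≡ 1, so inverse 99.
m ≡ 63·16463·67 + 87·21353·89 + 3·13231·99 = 238756209.
238756209 mod 2156653 = 1524379.

1524379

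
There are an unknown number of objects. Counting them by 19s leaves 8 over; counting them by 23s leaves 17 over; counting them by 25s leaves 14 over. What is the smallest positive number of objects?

Combine the congruences pairwise.
From N ≡ 8 (mod 19) write N = 8 + 19t. Substituting into N ≡ 17 (mod 23) gives 19t ≡ 9 (mod 23), and since 19⁻¹ ≡ 17 (mod 23), t ≡ 15. Hence N ≡ 8 + 19·15 = 293 (mod 437).
From N ≡ 293 (mod 437) write N = 293 + 437t. Substituting into N ≡ 14 (mod 25) gives 437t ≡ 21 (mod 25), and since 12⁻¹ ≡ 23 (mod 25), t ≡ 8. Hence N ≡ 293 + 437·8 = 3789 (mod 10925).

3789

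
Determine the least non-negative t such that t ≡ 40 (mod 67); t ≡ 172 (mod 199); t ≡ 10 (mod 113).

Combine the congruences pairwise.
From t ≡ 40 (mod 67) write t = 40 + 67s. Substituting into t ≡ 172 (mod 199) gives 67s ≡ 132 (mod 199), and since 67⁻¹ ≡ 101 (mod 199), s ≡ 198. Hence t ≡ 40 + 67·198 = 13306 (mod 13333).
From t ≡ 13306 (mod 13333) write t = 13306 + 13333s. Substituting into t ≡ 10 (mod 113) gives 13333s ≡ 38 (mod 113), and since 112⁻¹ ≡ 112 (mod 113), s ≡ 75. Hence t ≡ 13306 + 13333·75 = 1013281 (mod 1506629).

1013281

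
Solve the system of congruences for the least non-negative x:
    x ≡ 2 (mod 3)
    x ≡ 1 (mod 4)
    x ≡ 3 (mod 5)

53

The moduli are pairwise coprime; N = 3·4·5 = 60.
N/3 = 20; 20 ≡ 2 (mod 3); 2·2 ≡ 1, so inverse 2.
N/4 = 15; 15 ≡ 3 (mod 4); 3·3 ≡ 1, so inverse 3.
N/5 = 12; 12 ≡ 2 (mod 5); 2·3 ≡ 1, so inverse 3.
x ≡ 2·20·2 + 1·15·3 + 3·12·3 = 233.
233 mod 60 = 53.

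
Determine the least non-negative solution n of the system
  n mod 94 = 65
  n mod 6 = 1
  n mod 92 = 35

7303

gcd(94, 6) = 2 and 2 | (1 − 65), so the pair is consistent; merging gives n ≡ 253 (mod 282), where 282 = lcm(94, 6).
gcd(282, 92) = 2 and 2 | (35 − 253), so the pair is consistent; merging gives n ≡ 7303 (mod 12972), where 12972 = lcm(282, 92).
The solution is unique modulo lcm(94, 6, 92) = 12972.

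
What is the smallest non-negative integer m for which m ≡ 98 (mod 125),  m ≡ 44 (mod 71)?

Combine the congruences pairwise.
From m ≡ 98 (mod 125) write m = 98 + 125t. Substituting into m ≡ 44 (mod 71) gives 125t ≡ 17 (mod 71), and since 54⁻¹ ≡ 25 (mod 71), t ≡ 70. Hence m ≡ 98 + 125·70 = 8848 (mod 8875).

8848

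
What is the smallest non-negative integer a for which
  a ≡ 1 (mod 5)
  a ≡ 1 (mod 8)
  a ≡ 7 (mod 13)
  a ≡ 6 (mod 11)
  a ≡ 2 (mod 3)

Combine the congruences pairwise.
From a ≡ 1 (mod 5) write a = 1 + 5t. Substituting into a ≡ 1 (mod 8) gives 5t ≡ 0 (mod 8), and since 5⁻¹ ≡ 5 (mod 8), t ≡ 0. Hence a ≡ 1 + 5·0 = 1 (mod 40).
From a ≡ 1 (mod 40) write a = 1 + 40t. Substituting into a ≡ 7 (mod 13) gives 40t ≡ 6 (mod 13), and since 1⁻¹ ≡ 1 (mod 13), t ≡ 6. Hence a ≡ 1 + 40·6 = 241 (mod 520).
From a ≡ 241 (mod 520) write a = 241 + 520t. Substituting into a ≡ 6 (mod 11) gives 520t ≡ 7 (mod 11), and since 3⁻¹ ≡ 4 (mod 11), t ≡ 6. Hence a ≡ 241 + 520·6 = 3361 (mod 5720).
From a ≡ 3361 (mod 5720) write a = 3361 + 5720t. Substituting into a ≡ 2 (mod 3) gives 5720t ≡ 1 (mod 3), and since 2⁻¹ ≡ 2 (mod 3), t ≡ 2. Hence a ≡ 3361 + 5720·2 = 14801 (mod 17160).

14801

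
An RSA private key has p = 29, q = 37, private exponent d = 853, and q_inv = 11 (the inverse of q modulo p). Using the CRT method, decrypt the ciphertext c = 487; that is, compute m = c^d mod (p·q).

d_p = d mod (p−1) = 853 mod 28 = 13; d_q = d mod (q−1) = 25.
m₁ = c^(d_p) mod p: c ≡ 23 (mod 29), and 23^13 mod 29 = 24.
m₂ = c^(d_q) mod q: c ≡ 6 (mod 37), and 6^25 mod 37 = 6.
h = q_inv·(m₁ − m₂) mod p = 11·(24 − 6) mod 29 = 24.
m = m₂ + h·q = 6 + 24·37 = 894.

894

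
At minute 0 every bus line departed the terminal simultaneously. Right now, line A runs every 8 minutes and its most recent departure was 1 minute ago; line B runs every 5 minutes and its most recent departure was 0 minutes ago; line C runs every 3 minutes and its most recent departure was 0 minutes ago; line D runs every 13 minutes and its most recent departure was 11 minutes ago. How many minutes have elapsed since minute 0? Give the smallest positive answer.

From t ≡ 1 (mod 8) write t = 1 + 8s. Substituting into t ≡ 0 (mod 5) gives 8s ≡ 4 (mod 5), and since 3⁻¹ ≡ 2 (mod 5), s ≡ 3. Hence t ≡ 1 + 8·3 = 25 (mod 40).
From t ≡ 25 (mod 40) write t = 25 + 40s. Substituting into t ≡ 0 (mod 3) gives 40s ≡ 2 (mod 3), and since 1⁻¹ ≡ 1 (mod 3), s ≡ 2. Hence t ≡ 25 + 40·2 = 105 (mod 120).
From t ≡ 105 (mod 120) write t = 105 + 120s. Substituting into t ≡ 11 (mod 13) gives 120s ≡ 10 (mod 13), and since 3⁻¹ ≡ 9 (mod 13), s ≡ 12. Hence t ≡ 105 + 120·12 = 1545 (mod 1560).

1545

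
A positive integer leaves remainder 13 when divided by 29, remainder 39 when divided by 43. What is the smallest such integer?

From k ≡ 13 (mod 29) write k = 13 + 29t. Substituting into k ≡ 39 (mod 43) gives 29t ≡ 26 (mod 43), and since 29⁻¹ ≡ 3 (mod 43), t ≡ 35. Hence k ≡ 13 + 29·35 = 1028 (mod 1247).

1028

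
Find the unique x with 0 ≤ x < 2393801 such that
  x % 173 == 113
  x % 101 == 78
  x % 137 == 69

From x ≡ 113 (mod 173) write x = 113 + 173t. Substituting into x ≡ 78 (mod 101) gives 173t ≡ 66 (mod 101), and since 72⁻¹ ≡ 94 (mod 101), t ≡ 43. Hence x ≡ 113 + 173·43 = 7552 (mod 17473).
From x ≡ 7552 (mod 17473) write x = 7552 + 17473t. Substituting into x ≡ 69 (mod 137) gives 17473t ≡ 52 (mod 137), and since 74⁻¹ ≡ 50 (mod 137), t ≡ 134. Hence x ≡ 7552 + 17473·134 = 2348934 (mod 2393801).

2348934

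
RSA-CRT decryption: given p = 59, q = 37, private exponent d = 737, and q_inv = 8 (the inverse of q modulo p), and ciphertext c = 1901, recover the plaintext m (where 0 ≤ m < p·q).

288

d_p = d mod (p−1) = 737 mod 58 = 41; d_q = d mod (q−1) = 17.
m₁ = c^(d_p) mod p: c ≡ 13 (mod 59), and 13^41 mod 59 = 52.
m₂ = c^(d_q) mod q: c ≡ 14 (mod 37), and 14^17 mod 37 = 29.
h = q_inv·(m₁ − m₂) mod p = 8·(52 − 29) mod 59 = 7.
m = m₂ + h·q = 29 + 7·37 = 288.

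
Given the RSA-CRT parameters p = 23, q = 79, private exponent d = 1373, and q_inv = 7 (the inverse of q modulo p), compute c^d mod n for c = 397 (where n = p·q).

d_p = d mod (p−1) = 1373 mod 22 = 9; d_q = d mod (q−1) = 47.
m₁ = c^(d_p) mod p: c ≡ 6 (mod 23), and 6^9 mod 23 = 16.
m₂ = c^(d_q) mod q: c ≡ 2 (mod 79), and 2^47 mod 79 = 19.
h = q_inv·(m₁ − m₂) mod p = 7·(16 − 19) mod 23 = 2.
m = m₂ + h·q = 19 + 2·79 = 177.

177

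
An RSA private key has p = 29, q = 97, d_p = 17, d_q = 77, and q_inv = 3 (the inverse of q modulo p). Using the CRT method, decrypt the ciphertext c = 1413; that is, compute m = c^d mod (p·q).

1324

m₁ = c^(d_p) mod p: c ≡ 21 (mod 29), and 21^17 mod 29 = 19.
m₂ = c^(d_q) mod q: c ≡ 55 (mod 97), and 55^77 mod 97 = 63.
h = q_inv·(m₁ − m₂) mod p = 3·(19 − 63) mod 29 = 13.
m = m₂ + h·q = 63 + 13·97 = 1324.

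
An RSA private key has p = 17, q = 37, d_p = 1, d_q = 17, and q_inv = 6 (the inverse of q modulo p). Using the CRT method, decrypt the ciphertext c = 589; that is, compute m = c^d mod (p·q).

419

m₁ = c^(d_p) mod p: c ≡ 11 (mod 17), and 11^1 mod 17 = 11.
m₂ = c^(d_q) mod q: c ≡ 34 (mod 37), and 34^17 mod 37 = 12.
h = q_inv·(m₁ − m₂) mod p = 6·(11 − 12) mod 17 = 11.
m = m₂ + h·q = 12 + 11·37 = 419.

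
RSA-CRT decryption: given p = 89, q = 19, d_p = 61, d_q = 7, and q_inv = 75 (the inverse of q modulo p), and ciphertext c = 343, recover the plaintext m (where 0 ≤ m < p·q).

m₁ = c^(d_p) mod p: c ≡ 76 (mod 89), and 76^61 mod 89 = 26.
m₂ = c^(d_q) mod q: c ≡ 1 (mod 19), and 1^7 mod 19 = 1.
h = q_inv·(m₁ − m₂) mod p = 75·(26 − 1) mod 89 = 6.
m = m₂ + h·q = 1 + 6·19 = 115.

115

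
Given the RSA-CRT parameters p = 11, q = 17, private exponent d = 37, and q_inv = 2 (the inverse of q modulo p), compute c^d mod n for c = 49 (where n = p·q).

36

d_p = d mod (p−1) = 37 mod 10 = 7; d_q = d mod (q−1) = 5.
m₁ = c^(d_p) mod p: c ≡ 5 (mod 11), and 5^7 mod 11 = 3.
m₂ = c^(d_q) mod q: c ≡ 15 (mod 17), and 15^5 mod 17 = 2.
h = q_inv·(m₁ − m₂) mod p = 2·(3 − 2) mod 11 = 2.
m = m₂ + h·q = 2 + 2·17 = 36.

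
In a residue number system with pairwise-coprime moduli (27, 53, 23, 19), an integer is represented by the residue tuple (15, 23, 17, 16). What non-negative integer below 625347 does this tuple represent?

436902

The moduli are pairwise coprime; N = 27·53·23·19 = 625347.
N/27 = 23161; 23161 ≡ 22 (mod 27); 22·16 ≡ 1, so inverse 16.
N/53 = 11799; 11799 ≡ 33 (mod 53); 33·45 ≡ 1, so inverse 45.
N/23 = 27189; 27189 ≡ 3 (mod 23); 3·8 ≡ 1, so inverse 8.
N/19 = 32913; 32913 ≡ 5 (mod 19); 5·4 ≡ 1, so inverse 4.
x ≡ 15·23161·16 + 23·11799·45 + 17·27189·8 + 16·32913·4 = 23574741.
23574741 mod 625347 = 436902.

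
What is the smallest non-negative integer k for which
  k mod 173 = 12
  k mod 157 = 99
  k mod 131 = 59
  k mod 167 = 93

114425153

The moduli are pairwise coprime; N = 173·157·131·167 = 594201197.
N/173 = 3434689; 3434689 ≡ 120 (mod 173); 120·62 ≡ 1, so inverse 62.
N/157 = 3784721; 3784721 ≡ 79 (mod 157); 79·2 ≡ 1, so inverse 2.
N/131 = 4535887; 4535887 ≡ 12 (mod 131); 12·11 ≡ 1, so inverse 11.
N/167 = 3558091; 3558091 ≡ 156 (mod 167); 156·91 ≡ 1, so inverse 91.
k ≡ 12·3434689·62 + 99·3784721·2 + 59·4535887·11 + 93·3558091·91 = 36360698170.
36360698170 mod 594201197 = 114425153.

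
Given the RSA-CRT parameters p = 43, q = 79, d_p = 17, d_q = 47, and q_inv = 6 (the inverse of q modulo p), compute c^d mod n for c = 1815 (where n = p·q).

m₁ = c^(d_p) mod p: c ≡ 9 (mod 43), and 9^17 mod 43 = 31.
m₂ = c^(d_q) mod q: c ≡ 77 (mod 79), and 77^47 mod 79 = 60.
h = q_inv·(m₁ − m₂) mod p = 6·(31 − 60) mod 43 = 41.
m = m₂ + h·q = 60 + 41·79 = 3299.

3299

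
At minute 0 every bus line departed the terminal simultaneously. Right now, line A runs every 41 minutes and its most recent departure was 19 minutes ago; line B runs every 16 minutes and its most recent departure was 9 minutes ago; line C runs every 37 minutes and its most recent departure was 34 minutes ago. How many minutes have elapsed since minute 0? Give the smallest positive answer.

From t ≡ 19 (mod 41) write t = 19 + 41s. Substituting into t ≡ 9 (mod 16) gives 41s ≡ 6 (mod 16), and since 9⁻¹ ≡ 9 (mod 16), s ≡ 6. Hence t ≡ 19 + 41·6 = 265 (mod 656).
From t ≡ 265 (mod 656) write t = 265 + 656s. Substituting into t ≡ 34 (mod 37) gives 656s ≡ 28 (mod 37), and since 27⁻¹ ≡ 11 (mod 37), s ≡ 12. Hence t ≡ 265 + 656·12 = 8137 (mod 24272).

8137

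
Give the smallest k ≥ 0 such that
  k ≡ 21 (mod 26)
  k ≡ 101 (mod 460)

4701

gcd(26, 460) = 2 and 2 | (101 − 21), so the pair is consistent; merging gives k ≡ 4701 (mod 5980), where 5980 = lcm(26, 460).
The solution is unique modulo lcm(26, 460) = 5980.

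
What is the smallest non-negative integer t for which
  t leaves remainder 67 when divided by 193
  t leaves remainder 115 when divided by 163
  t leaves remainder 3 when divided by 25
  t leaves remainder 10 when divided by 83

4429803

The moduli are pairwise coprime; N = 193·163·25·83 = 65277425.
N/193 = 338225; 338225 ≡ 89 (mod 193); 89·180 ≡ 1, so inverse 180.
N/163 = 400475; 400475 ≡ 147 (mod 163); 147·112 ≡ 1, so inverse 112.
N/25 = 2611097; 2611097 ≡ 22 (mod 25); 22·8 ≡ 1, so inverse 8.
N/83 = 786475; 786475 ≡ 50 (mod 83); 50·5 ≡ 1, so inverse 5.
t ≡ 67·338225·180 + 115·400475·112 + 3·2611097·8 + 10·786475·5 = 9339101578.
9339101578 mod 65277425 = 4429803.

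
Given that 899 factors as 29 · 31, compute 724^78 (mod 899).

436

Mod 29: 724 ≡ 28; by Fermat, exponent reduces to 78 mod 28 = 22; 28^22 ≡ 1 (mod 29).
Mod 31: 724 ≡ 11; by Fermat, exponent reduces to 78 mod 30 = 18; 11^18 ≡ 2 (mod 31).
Combine by CRT: x ≡ 1 (mod 29), x ≡ 2 (mod 31) ⇒ x ≡ 436 (mod 899).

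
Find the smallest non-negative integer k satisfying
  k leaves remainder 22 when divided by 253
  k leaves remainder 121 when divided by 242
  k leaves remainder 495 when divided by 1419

gcd(253, 242) = 11 and 11 | (121 − 22), so the pair is consistent; merging gives k ≡ 2299 (mod 5566), where 5566 = lcm(253, 242).
gcd(5566, 1419) = 11 and 11 | (495 − 2299), so the pair is consistent; merging gives k ≡ 380787 (mod 718014), where 718014 = lcm(5566, 1419).
The solution is unique modulo lcm(253, 242, 1419) = 718014.

380787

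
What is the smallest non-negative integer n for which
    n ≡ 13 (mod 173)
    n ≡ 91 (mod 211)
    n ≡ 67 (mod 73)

2172547

From n ≡ 13 (mod 173) write n = 13 + 173t. Substituting into n ≡ 91 (mod 211) gives 173t ≡ 78 (mod 211), and since 173⁻¹ ≡ 161 (mod 211), t ≡ 109. Hence n ≡ 13 + 173·109 = 18870 (mod 36503).
From n ≡ 18870 (mod 36503) write n = 18870 + 36503t. Substituting into n ≡ 67 (mod 73) gives 36503t ≡ 31 (mod 73), and since 3⁻¹ ≡ 49 (mod 73), t ≡ 59. Hence n ≡ 18870 + 36503·59 = 2172547 (mod 2664719).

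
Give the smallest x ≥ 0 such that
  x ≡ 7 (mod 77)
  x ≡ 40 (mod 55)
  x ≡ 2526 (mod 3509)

41125

gcd(77, 55) = 11 and 11 | (40 − 7), so the pair is consistent; merging gives x ≡ 315 (mod 385), where 385 = lcm(77, 55).
gcd(385, 3509) = 11 and 11 | (2526 − 315), so the pair is consistent; merging gives x ≡ 41125 (mod 122815), where 122815 = lcm(385, 3509).
The solution is unique modulo lcm(77, 55, 3509) = 122815.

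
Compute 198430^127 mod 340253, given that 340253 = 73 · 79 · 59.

237412

Mod 73: 198430 ≡ 16; by Fermat, exponent reduces to 127 mod 72 = 55; 16^55 ≡ 16 (mod 73).
Mod 79: 198430 ≡ 61; by Fermat, exponent reduces to 127 mod 78 = 49; 61^49 ≡ 17 (mod 79).
Mod 59: 198430 ≡ 13; by Fermat, exponent reduces to 127 mod 58 = 11; 13^11 ≡ 55 (mod 59).
Combine by CRT: x ≡ 16 (mod 73), x ≡ 17 (mod 79), x ≡ 55 (mod 59) ⇒ x ≡ 237412 (mod 340253).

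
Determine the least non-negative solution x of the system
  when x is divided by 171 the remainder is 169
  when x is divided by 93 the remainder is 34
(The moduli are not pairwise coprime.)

gcd(171, 93) = 3 and 3 | (34 − 169), so the pair is consistent; merging gives x ≡ 1708 (mod 5301), where 5301 = lcm(171, 93).
The solution is unique modulo lcm(171, 93) = 5301.

1708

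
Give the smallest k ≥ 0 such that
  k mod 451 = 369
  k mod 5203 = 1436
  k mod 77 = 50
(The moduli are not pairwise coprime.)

802698

gcd(451, 5203) = 11 and 11 | (1436 − 369), so the pair is consistent; merging gives k ≡ 162729 (mod 213323), where 213323 = lcm(451, 5203).
gcd(213323, 77) = 11 and 11 | (50 − 162729), so the pair is consistent; merging gives k ≡ 802698 (mod 1493261), where 1493261 = lcm(213323, 77).
The solution is unique modulo lcm(451, 5203, 77) = 1493261.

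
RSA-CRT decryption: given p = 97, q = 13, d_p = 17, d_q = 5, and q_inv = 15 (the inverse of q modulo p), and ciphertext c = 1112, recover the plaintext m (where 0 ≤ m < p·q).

m₁ = c^(d_p) mod p: c ≡ 45 (mod 97), and 45^17 mod 97 = 52.
m₂ = c^(d_q) mod q: c ≡ 7 (mod 13), and 7^5 mod 13 = 11.
h = q_inv·(m₁ − m₂) mod p = 15·(52 − 11) mod 97 = 33.
m = m₂ + h·q = 11 + 33·13 = 440.

440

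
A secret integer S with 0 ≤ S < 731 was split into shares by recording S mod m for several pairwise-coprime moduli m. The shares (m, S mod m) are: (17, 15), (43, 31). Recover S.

Combine the congruences pairwise.
From S ≡ 15 (mod 17) write S = 15 + 17t. Substituting into S ≡ 31 (mod 43) gives 17t ≡ 16 (mod 43), and since 17⁻¹ ≡ 38 (mod 43), t ≡ 6. Hence S ≡ 15 + 17·6 = 117 (mod 731).

117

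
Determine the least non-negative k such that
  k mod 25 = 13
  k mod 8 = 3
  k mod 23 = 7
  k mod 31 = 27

The moduli are pairwise coprime; N = 25·8·23·31 = 142600.
N/25 = 5704; 5704 ≡ 4 (mod 25); 4·19 ≡ 1, so inverse 19.
N/8 = 17825; 17825 ≡ 1 (mod 8), inverse 1.
N/23 = 6200; 6200 ≡ 13 (mod 23); 13·16 ≡ 1, so inverse 16.
N/31 = 4600; 4600 ≡ 12 (mod 31); 12·13 ≡ 1, so inverse 13.
k ≡ 13·5704·19 + 3·17825·1 + 7·6200·16 + 27·4600·13 = 3771363.
3771363 mod 142600 = 63763.

63763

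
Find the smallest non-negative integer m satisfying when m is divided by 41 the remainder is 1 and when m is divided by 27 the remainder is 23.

698

Combine the congruences pairwise.
From m ≡ 1 (mod 41) write m = 1 + 41t. Substituting into m ≡ 23 (mod 27) gives 41t ≡ 22 (mod 27), and since 14⁻¹ ≡ 2 (mod 27), t ≡ 17. Hence m ≡ 1 + 41·17 = 698 (mod 1107).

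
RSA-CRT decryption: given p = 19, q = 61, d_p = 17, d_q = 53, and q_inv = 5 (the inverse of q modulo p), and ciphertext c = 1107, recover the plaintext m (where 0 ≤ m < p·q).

973

m₁ = c^(d_p) mod p: c ≡ 5 (mod 19), and 5^17 mod 19 = 4.
m₂ = c^(d_q) mod q: c ≡ 9 (mod 61), and 9^53 mod 61 = 58.
h = q_inv·(m₁ − m₂) mod p = 5·(4 − 58) mod 19 = 15.
m = m₂ + h·q = 58 + 15·61 = 973.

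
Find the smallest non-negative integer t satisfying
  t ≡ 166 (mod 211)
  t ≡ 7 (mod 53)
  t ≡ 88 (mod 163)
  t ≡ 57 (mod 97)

163327881

Combine the congruences pairwise.
From t ≡ 166 (mod 211) write t = 166 + 211s. Substituting into t ≡ 7 (mod 53) gives 211s ≡ 0 (mod 53), and since 52⁻¹ ≡ 52 (mod 53), s ≡ 0. Hence t ≡ 166 + 211·0 = 166 (mod 11183).
From t ≡ 166 (mod 11183) write t = 166 + 11183s. Substituting into t ≡ 88 (mod 163) gives 11183s ≡ 85 (mod 163), and since 99⁻¹ ≡ 28 (mod 163), s ≡ 98. Hence t ≡ 166 + 11183·98 = 1096100 (mod 1822829).
From t ≡ 1096100 (mod 1822829) write t = 1096100 + 1822829s. Substituting into t ≡ 57 (mod 97) gives 1822829s ≡ 57 (mod 97), and since 5⁻¹ ≡ 39 (mod 97), s ≡ 89. Hence t ≡ 1096100 + 1822829·89 = 163327881 (mod 176814413).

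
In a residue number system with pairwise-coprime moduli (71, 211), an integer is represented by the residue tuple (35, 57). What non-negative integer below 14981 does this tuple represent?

2378

Combine the congruences pairwise.
From x ≡ 35 (mod 71) write x = 35 + 71t. Substituting into x ≡ 57 (mod 211) gives 71t ≡ 22 (mod 211), and since 71⁻¹ ≡ 107 (mod 211), t ≡ 33. Hence x ≡ 35 + 71·33 = 2378 (mod 14981).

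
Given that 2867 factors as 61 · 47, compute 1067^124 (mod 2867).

Mod 61: 1067 ≡ 30; by Fermat, exponent reduces to 124 mod 60 = 4; 30^4 ≡ 42 (mod 61).
Mod 47: 1067 ≡ 33; by Fermat, exponent reduces to 124 mod 46 = 32; 33^32 ≡ 4 (mod 47).
Combine by CRT: x ≡ 42 (mod 61), x ≡ 4 (mod 47) ⇒ x ≡ 286 (mod 2867).

286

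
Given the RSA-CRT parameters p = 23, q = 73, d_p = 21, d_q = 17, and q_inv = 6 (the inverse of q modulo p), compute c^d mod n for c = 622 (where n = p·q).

1289

m₁ = c^(d_p) mod p: c ≡ 1 (mod 23), and 1^21 mod 23 = 1.
m₂ = c^(d_q) mod q: c ≡ 38 (mod 73), and 38^17 mod 73 = 48.
h = q_inv·(m₁ − m₂) mod p = 6·(1 − 48) mod 23 = 17.
m = m₂ + h·q = 48 + 17·73 = 1289.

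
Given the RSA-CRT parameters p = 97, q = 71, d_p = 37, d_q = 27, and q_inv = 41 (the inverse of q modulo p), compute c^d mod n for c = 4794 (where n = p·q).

1539

m₁ = c^(d_p) mod p: c ≡ 41 (mod 97), and 41^37 mod 97 = 84.
m₂ = c^(d_q) mod q: c ≡ 37 (mod 71), and 37^27 mod 71 = 48.
h = q_inv·(m₁ − m₂) mod p = 41·(84 − 48) mod 97 = 21.
m = m₂ + h·q = 48 + 21·71 = 1539.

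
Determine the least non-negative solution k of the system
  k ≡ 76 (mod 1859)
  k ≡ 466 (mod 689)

33538

gcd(1859, 689) = 13 and 13 | (466 − 76), so the pair is consistent; merging gives k ≡ 33538 (mod 98527), where 98527 = lcm(1859, 689).
The solution is unique modulo lcm(1859, 689) = 98527.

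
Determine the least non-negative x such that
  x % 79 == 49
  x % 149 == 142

From x ≡ 49 (mod 79) write x = 49 + 79t. Substituting into x ≡ 142 (mod 149) gives 79t ≡ 93 (mod 149), and since 79⁻¹ ≡ 83 (mod 149), t ≡ 120. Hence x ≡ 49 + 79·120 = 9529 (mod 11771).

9529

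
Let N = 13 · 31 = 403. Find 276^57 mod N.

Mod 13: 276 ≡ 3; by Fermat, exponent reduces to 57 mod 12 = 9; 3^9 ≡ 1 (mod 13).
Mod 31: 276 ≡ 28; by Fermat, exponent reduces to 57 mod 30 = 27; 28^27 ≡ 8 (mod 31).
Combine by CRT: x ≡ 1 (mod 13), x ≡ 8 (mod 31) ⇒ x ≡ 287 (mod 403).

287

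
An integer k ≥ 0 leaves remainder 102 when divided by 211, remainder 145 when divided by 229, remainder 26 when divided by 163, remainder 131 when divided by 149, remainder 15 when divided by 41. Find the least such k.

The moduli are pairwise coprime; N = 211·229·163·149·41 = 48114465673.
N/211 = 228030643; 228030643 ≡ 200 (mod 211); 200·115 ≡ 1, so inverse 115.
N/229 = 210106837; 210106837 ≡ 24 (mod 229); 24·105 ≡ 1, so inverse 105.
N/163 = 295180771; 295180771 ≡ 159 (mod 163); 159·122 ≡ 1, so inverse 122.
N/149 = 322915877; 322915877 ≡ 97 (mod 149); 97·106 ≡ 1, so inverse 106.
N/41 = 1173523553; 1173523553 ≡ 28 (mod 41); 28·22 ≡ 1, so inverse 22.
k ≡ 102·228030643·115 + 145·210106837·105 + 26·295180771·122 + 131·322915877·106 + 15·1173523553·22 = 11681262081839.
11681262081839 mod 48114465673 = 37561388973.

37561388973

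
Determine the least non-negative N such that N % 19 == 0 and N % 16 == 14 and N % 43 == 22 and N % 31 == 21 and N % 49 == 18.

The moduli are pairwise coprime; M = 19·16·43·31·49 = 19856368.
M/19 = 1045072; 1045072 ≡ 15 (mod 19); 15·14 ≡ 1, so inverse 14.
M/16 = 1241023; 1241023 ≡ 15 (mod 16); 15·15 ≡ 1, so inverse 15.
M/43 = 461776; 461776 ≡ 42 (mod 43); 42·42 ≡ 1, so inverse 42.
M/31 = 640528; 640528 ≡ 6 (mod 31); 6·26 ≡ 1, so inverse 26.
M/49 = 405232; 405232 ≡ 2 (mod 49); 2·25 ≡ 1, so inverse 25.
N ≡ 0·1045072·14 + 14·1241023·15 + 22·461776·42 + 21·640528·26 + 18·405232·25 = 1219378542.
1219378542 mod 19856368 = 8140094.

8140094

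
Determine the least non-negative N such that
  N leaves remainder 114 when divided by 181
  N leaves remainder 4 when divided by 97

From N ≡ 114 (mod 181) write N = 114 + 181t. Substituting into N ≡ 4 (mod 97) gives 181t ≡ 84 (mod 97), and since 84⁻¹ ≡ 82 (mod 97), t ≡ 1. Hence N ≡ 114 + 181·1 = 295 (mod 17557).

295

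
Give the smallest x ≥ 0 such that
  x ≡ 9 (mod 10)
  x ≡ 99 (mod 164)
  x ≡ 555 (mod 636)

98499

gcd(10, 164) = 2 and 2 | (99 − 9), so the pair is consistent; merging gives x ≡ 99 (mod 820), where 820 = lcm(10, 164).
gcd(820, 636) = 4 and 4 | (555 − 99), so the pair is consistent; merging gives x ≡ 98499 (mod 130380), where 130380 = lcm(820, 636).
The solution is unique modulo lcm(10, 164, 636) = 130380.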